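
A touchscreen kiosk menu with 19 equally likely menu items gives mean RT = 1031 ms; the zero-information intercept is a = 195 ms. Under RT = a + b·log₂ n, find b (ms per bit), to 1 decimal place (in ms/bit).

log₂(19) = 4.2479 bits.
b = (RT − a)/log₂ n = (1031 − 195) / 4.2479 = 196.802 ms/bit.

196.8 ms/bit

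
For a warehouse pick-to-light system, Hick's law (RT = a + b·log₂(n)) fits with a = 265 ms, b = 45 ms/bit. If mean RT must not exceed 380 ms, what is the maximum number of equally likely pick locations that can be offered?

5

Set 265 + 45·log₂ n ≤ 380 → log₂ n ≤ (380 − 265)/45 = 2.5556.
So n ≤ 2^2.5556 = 5.879; the largest integer n is 5.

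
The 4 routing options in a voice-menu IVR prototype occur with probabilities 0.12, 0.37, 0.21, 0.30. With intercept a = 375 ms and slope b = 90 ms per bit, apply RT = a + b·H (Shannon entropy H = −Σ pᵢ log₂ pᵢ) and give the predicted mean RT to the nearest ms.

H = 0.12·log₂(1/0.12) + 0.37·log₂(1/0.37) + 0.21·log₂(1/0.21) + 0.30·log₂(1/0.30) = 1.8917 bits.
RT = 375 + 90 × 1.8917 = 545.25 ms.

545 ms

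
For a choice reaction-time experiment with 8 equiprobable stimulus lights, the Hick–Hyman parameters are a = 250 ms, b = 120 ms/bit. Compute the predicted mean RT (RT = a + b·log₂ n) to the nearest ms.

log₂(8) = 3 bits, so RT = 250 + 120 × 3 ≈ 610.000 ms.

610 ms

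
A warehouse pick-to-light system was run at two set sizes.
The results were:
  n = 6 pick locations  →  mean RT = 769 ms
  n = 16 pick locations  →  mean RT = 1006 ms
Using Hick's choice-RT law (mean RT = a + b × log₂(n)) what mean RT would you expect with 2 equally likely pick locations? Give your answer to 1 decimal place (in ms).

503.5 ms

Solve the two-equation system in a and b:
  b = (1006 − 769) / (log₂ 16 − log₂ 6) = 237 / (4 − 2.5850) = 167.487 ms/bit
  a = 769 − 167.487 × 2.5850 = 336.053 ms
Then RT(2) = 336.053 + 167.487 × log₂ 2 = 336.053 + 167.487 × 1 ≈ 503.540 ms.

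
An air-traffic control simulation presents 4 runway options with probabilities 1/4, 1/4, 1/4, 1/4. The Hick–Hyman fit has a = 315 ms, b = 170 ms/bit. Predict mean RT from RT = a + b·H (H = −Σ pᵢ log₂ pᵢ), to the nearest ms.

655 ms

H = −Σ pᵢ log₂ pᵢ = 0.25·2 + 0.25·2 + 0.25·2 + 0.25·2 = 2.000 bits.
RT = 315 + 170 × 2.000 = 655.00 ms.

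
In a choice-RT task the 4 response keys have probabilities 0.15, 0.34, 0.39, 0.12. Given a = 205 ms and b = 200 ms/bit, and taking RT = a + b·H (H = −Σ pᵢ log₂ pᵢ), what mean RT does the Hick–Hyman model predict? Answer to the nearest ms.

Entropy contributions −pᵢ log₂ pᵢ: 0.4105, 0.5292, 0.5298, 0.3671; sum H = 1.8366 bits.
RT = a + bH = 205 + 200·1.8366 = 572.32 ms.

572 ms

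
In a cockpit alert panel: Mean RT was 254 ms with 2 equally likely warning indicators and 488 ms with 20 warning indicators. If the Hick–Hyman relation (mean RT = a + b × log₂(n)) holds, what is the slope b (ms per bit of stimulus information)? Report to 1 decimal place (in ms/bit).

70.4 ms/bit

The slope on a log₂ axis is (488 − 254) / (4.3219 − 1) = 70.441 ms/bit.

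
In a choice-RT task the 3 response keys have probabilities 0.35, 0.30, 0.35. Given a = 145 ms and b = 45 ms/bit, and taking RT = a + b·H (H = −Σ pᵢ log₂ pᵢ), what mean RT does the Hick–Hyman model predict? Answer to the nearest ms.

Entropy contributions −pᵢ log₂ pᵢ: 0.5301, 0.5211, 0.5301; sum H = 1.5813 bits.
RT = a + bH = 145 + 45·1.5813 = 216.16 ms.

216 ms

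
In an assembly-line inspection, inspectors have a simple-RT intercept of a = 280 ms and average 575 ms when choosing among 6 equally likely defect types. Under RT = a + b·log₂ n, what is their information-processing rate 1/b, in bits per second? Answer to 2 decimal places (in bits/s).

8.76 bits/s

Choice component = 575 − 280 = 295 ms over log₂(6) = 2.5850 bits.
b = 295 / 2.5850 = 114.122 ms/bit, so 1/b = 8.763 bits/s.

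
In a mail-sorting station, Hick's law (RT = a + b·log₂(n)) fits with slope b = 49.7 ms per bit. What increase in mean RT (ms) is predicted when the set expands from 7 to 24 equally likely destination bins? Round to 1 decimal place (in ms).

Only the slope matters, since a is common to both: ΔRT = b·log₂(n₂/n₁).
log₂(24) − log₂(7) = 4.5850 − 2.8074 = 1.7776.
ΔRT = 49.7 × 1.7776 = 88.347 ms.

88.3 ms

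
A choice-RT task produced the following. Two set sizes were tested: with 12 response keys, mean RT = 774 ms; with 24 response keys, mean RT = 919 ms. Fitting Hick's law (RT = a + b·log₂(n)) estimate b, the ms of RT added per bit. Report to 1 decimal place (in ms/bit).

145.0 ms/bit

Slope: b = (919 − 774) / (log₂ 24 − log₂ 12) = 145/1.0000 = 145.000 ms/bit.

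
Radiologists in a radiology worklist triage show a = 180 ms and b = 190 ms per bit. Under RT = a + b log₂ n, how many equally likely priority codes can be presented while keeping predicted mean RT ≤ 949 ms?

Set 180 + 190·log₂ n ≤ 949 → log₂ n ≤ (949 − 180)/190 = 4.0474.
So n ≤ 2^4.0474 = 16.534; the largest integer n is 16.

16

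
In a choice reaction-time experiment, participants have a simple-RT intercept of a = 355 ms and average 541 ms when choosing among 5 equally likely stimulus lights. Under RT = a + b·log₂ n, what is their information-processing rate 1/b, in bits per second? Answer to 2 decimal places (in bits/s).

Choice component = 541 − 355 = 186 ms over log₂(5) = 2.3219 bits.
b = 186 / 2.3219 = 80.106 ms/bit, so 1/b = 12.483 bits/s.

12.48 bits/s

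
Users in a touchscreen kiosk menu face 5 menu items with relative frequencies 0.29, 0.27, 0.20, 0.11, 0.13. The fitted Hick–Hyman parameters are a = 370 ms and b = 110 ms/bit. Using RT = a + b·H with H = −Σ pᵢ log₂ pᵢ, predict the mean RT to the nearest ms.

Entropy contributions −pᵢ log₂ pᵢ: 0.5179, 0.5100, 0.4644, 0.3503, 0.3826; sum H = 2.2252 bits.
RT = a + bH = 370 + 110·2.2252 = 614.78 ms.

615 ms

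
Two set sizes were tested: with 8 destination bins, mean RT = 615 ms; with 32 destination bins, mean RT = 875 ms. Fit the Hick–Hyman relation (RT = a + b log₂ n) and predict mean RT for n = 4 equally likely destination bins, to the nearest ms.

485 ms

RT is linear in log₂ n, so two points fix the line:
  b = (875 − 615) / (log₂ 32 − log₂ 8) = 260 / (5 − 3) = 130 ms/bit
  a = 615 − 130 × 3 = 225 ms
Then RT(4) = 225 + 130 × log₂ 4 = 225 + 130 × 2 ≈ 485.000 ms.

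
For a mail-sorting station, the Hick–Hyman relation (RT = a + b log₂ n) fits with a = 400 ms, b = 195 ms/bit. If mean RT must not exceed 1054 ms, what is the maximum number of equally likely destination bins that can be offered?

Information budget: (1054 − 400)/195 = 3.3538 bits, so n ≤ 2^3.3538 = 10.224 → at most 10.

10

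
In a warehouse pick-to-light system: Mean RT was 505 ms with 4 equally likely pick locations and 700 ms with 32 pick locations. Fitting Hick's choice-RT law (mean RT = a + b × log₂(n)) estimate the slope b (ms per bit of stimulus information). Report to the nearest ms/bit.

65 ms/bit

The slope on a log₂ axis is (700 − 505) / (5 − 2) = 65 ms/bit.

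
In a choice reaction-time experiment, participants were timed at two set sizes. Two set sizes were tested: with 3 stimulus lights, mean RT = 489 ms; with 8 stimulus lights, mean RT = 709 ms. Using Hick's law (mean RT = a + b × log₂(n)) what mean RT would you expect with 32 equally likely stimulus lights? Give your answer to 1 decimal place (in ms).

RT is linear in log₂ n, so two points fix the line:
  b = (709 − 489) / (log₂ 8 − log₂ 3) = 220 / (3 − 1.5850) = 155.473 ms/bit
  a = 489 − 155.473 × 1.5850 = 242.581 ms
Then RT(32) = 242.581 + 155.473 × log₂ 32 = 242.581 + 155.473 × 5 ≈ 1019.946 ms.

1019.9 ms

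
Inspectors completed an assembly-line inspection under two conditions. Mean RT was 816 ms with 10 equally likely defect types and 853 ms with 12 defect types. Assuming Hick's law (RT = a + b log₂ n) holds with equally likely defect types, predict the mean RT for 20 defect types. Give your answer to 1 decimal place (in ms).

956.7 ms

RT is linear in log₂ n, so two points fix the line:
  b = (853 − 816) / (log₂ 12 − log₂ 10) = 37 / (3.5850 − 3.3219) = 140.666 ms/bit
  a = 816 − 140.666 × 3.3219 = 348.718 ms
Then RT(20) = 348.718 + 140.666 × log₂ 20 = 348.718 + 140.666 × 4.3219 ≈ 956.666 ms.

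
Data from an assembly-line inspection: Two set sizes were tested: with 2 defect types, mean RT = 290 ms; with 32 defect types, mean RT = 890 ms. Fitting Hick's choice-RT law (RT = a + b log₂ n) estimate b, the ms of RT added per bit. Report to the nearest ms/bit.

150 ms/bit

Slope: b = (890 − 290) / (log₂ 32 − log₂ 2) = 600/4.0000 = 150 ms/bit.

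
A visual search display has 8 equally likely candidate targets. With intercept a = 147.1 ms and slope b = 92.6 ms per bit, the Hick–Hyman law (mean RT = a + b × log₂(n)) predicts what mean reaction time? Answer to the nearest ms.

log₂(8) = 3 bits, so RT = 147.1 + 92.6 × 3 ≈ 424.900 ms.

425 ms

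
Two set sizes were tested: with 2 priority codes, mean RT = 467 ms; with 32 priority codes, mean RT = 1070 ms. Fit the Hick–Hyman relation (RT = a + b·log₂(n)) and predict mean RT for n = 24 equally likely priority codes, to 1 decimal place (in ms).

1007.4 ms

Fit slope and intercept:
  b = (1070 − 467) / (log₂ 32 − log₂ 2) = 603 / (5 − 1) = 150.750 ms/bit
  a = 467 − 150.750 × 1 = 316.250 ms
Then RT(24) = 316.250 + 150.750 × log₂ 24 = 316.250 + 150.750 × 4.5850 ≈ 1007.433 ms.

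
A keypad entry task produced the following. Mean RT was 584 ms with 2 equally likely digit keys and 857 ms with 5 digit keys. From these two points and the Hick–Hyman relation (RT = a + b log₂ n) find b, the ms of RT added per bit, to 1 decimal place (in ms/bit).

The slope on a log₂ axis is (857 − 584) / (2.3219 − 1) = 206.517 ms/bit.

206.5 ms/bit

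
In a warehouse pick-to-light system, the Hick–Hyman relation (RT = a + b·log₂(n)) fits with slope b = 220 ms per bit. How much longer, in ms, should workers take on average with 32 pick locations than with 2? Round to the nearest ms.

Only the slope matters, since a is common to both: ΔRT = b·log₂(n₂/n₁).
log₂(32) − log₂(2) = log₂(32/2) = log₂(16) = 4.
ΔRT = 220 × 4.0000 = 880.000 ms.

880 ms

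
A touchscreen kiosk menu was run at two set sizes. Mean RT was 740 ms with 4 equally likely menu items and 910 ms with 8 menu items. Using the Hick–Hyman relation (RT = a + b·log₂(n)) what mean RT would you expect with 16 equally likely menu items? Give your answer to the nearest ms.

With log₂ n on the abscissa the relation is linear; from the two conditions:
  b = (910 − 740) / (log₂ 8 − log₂ 4) = 170 / (3 − 2) = 170 ms/bit
  a = 740 − 170 × 2 = 400 ms
Then RT(16) = 400 + 170 × log₂ 16 = 400 + 170 × 4 ≈ 1080.000 ms.

1080 ms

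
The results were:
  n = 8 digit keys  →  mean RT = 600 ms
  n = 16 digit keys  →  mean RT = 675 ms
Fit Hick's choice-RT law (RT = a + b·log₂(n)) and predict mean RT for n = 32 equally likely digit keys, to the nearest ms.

RT is linear in log₂ n, so two points fix the line:
  b = (675 − 600) / (log₂ 16 − log₂ 8) = 75 / (4 − 3) = 75 ms/bit
  a = 600 − 75 × 3 = 375 ms
Then RT(32) = 375 + 75 × log₂ 32 = 375 + 75 × 5 ≈ 750.000 ms.

750 ms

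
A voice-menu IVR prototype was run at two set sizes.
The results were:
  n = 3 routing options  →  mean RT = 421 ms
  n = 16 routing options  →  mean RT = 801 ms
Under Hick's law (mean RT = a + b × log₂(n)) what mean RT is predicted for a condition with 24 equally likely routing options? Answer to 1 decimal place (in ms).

With log₂ n on the abscissa the relation is linear; from the two conditions:
  b = (801 − 421) / (log₂ 16 − log₂ 3) = 380 / (4 − 1.5850) = 157.347 ms/bit
  a = 421 − 157.347 × 1.5850 = 171.610 ms
Then RT(24) = 171.610 + 157.347 × log₂ 24 = 171.610 + 157.347 × 4.5850 ≈ 893.042 ms.

893.0 ms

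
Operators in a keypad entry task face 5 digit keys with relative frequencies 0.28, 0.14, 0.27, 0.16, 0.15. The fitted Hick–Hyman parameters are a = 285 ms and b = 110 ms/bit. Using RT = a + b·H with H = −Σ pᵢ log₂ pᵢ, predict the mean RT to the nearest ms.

533 ms

H = 0.28·log₂(1/0.28) + 0.14·log₂(1/0.14) + 0.27·log₂(1/0.27) + 0.16·log₂(1/0.16) + 0.15·log₂(1/0.15) = 2.2549 bits.
RT = 285 + 110 × 2.2549 = 533.04 ms.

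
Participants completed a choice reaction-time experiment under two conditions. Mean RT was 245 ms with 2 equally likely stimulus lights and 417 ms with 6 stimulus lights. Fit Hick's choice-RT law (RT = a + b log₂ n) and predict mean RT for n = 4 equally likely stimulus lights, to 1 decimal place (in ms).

Solve the two-equation system in a and b:
  b = (417 − 245) / (log₂ 6 − log₂ 2) = 172 / (2.5850 − 1) = 108.520 ms/bit
  a = 245 − 108.520 × 1 = 136.480 ms
Then RT(4) = 136.480 + 108.520 × log₂ 4 = 136.480 + 108.520 × 2 ≈ 353.520 ms.

353.5 ms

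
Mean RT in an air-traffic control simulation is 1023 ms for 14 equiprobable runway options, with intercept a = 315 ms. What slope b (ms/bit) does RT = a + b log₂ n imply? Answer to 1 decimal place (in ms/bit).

186.0 ms/bit

b = (1023 − 315) / log₂(14) = 708 / 3.8074 = 185.956 ms/bit.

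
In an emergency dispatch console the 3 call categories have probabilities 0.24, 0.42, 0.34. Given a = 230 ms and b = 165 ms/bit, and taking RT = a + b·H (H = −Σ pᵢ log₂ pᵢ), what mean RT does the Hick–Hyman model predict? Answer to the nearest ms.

486 ms

Entropy contributions −pᵢ log₂ pᵢ: 0.4941, 0.5256, 0.5292; sum H = 1.5490 bits.
RT = a + bH = 230 + 165·1.5490 = 485.58 ms.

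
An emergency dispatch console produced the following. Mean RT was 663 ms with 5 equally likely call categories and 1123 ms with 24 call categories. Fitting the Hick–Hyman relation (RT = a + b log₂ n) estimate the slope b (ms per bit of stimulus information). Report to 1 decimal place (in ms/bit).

203.3 ms/bit

Slope: b = (1123 − 663) / (log₂ 24 − log₂ 5) = 460/2.2630 = 203.267 ms/bit.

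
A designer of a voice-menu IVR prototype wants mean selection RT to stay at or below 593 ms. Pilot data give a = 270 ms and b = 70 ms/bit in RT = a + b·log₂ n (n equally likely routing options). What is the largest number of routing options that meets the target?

Set 270 + 70·log₂ n ≤ 593 → log₂ n ≤ (593 − 270)/70 = 4.6143.
So n ≤ 2^4.6143 = 24.493; the largest integer n is 24.

24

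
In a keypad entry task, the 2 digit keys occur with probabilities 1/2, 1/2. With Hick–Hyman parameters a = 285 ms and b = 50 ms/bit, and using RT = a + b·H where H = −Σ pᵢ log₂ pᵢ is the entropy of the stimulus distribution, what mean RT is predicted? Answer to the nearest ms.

Each term −pᵢ log₂ pᵢ: 0.5·1 + 0.5·1; summed, H = 1.000 bits.
Mean RT = a + bH = 285 + 50·1.000 = 335.00 ms.

335 ms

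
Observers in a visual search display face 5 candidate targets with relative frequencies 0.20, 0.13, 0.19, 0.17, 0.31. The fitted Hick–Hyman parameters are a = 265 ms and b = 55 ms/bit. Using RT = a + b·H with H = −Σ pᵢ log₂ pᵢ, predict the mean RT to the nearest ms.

Entropy contributions −pᵢ log₂ pᵢ: 0.4644, 0.3826, 0.4552, 0.4346, 0.5238; sum H = 2.2606 bits.
RT = a + bH = 265 + 55·2.2606 = 389.34 ms.

389 ms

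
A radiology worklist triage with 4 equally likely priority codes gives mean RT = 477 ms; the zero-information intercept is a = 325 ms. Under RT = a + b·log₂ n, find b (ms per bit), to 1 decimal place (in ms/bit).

b = (477 − 325) / log₂(4) = 152 / 2 = 76.000 ms/bit.

76.0 ms/bit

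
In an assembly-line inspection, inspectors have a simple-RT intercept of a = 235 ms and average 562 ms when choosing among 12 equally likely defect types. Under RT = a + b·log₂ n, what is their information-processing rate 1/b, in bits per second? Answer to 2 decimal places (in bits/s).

b = (562 − 235)/log₂ 12 = 327/3.5850 = 91.214 ms per bit = 0.09121 s/bit; the reciprocal is 10.963 bits/s.

10.96 bits/s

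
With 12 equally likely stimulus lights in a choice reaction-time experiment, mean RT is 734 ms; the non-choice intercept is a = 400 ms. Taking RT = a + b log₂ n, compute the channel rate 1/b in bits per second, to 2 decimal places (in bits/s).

Choice component = 734 − 400 = 334 ms over log₂(12) = 3.5850 bits.
b = 334 / 3.5850 = 93.167 ms/bit, so 1/b = 10.733 bits/s.

10.73 bits/s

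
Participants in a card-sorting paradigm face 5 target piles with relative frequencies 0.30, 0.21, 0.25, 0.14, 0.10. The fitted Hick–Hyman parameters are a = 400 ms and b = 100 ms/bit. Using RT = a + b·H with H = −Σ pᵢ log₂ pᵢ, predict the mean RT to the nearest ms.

Entropy contributions −pᵢ log₂ pᵢ: 0.5211, 0.4728, 0.5000, 0.3971, 0.3322; sum H = 2.2232 bits.
RT = a + bH = 400 + 100·2.2232 = 622.32 ms.

622 ms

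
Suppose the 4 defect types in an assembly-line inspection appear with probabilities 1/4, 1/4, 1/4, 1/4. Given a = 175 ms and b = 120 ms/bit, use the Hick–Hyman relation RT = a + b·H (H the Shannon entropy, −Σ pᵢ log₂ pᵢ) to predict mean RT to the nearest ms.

415 ms

H = −Σ pᵢ log₂ pᵢ = 0.25·2 + 0.25·2 + 0.25·2 + 0.25·2 = 2.000 bits.
RT = 175 + 120 × 2.000 = 415.00 ms.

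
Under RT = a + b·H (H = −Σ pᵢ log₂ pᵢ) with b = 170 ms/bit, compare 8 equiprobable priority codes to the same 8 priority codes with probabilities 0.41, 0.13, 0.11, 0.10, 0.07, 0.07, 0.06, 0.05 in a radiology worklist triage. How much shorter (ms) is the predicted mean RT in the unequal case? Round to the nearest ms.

The RT saving is b·ΔH. Equiprobable H₀ = log₂(8) = 3.0000 bits; with the given probabilities H = 2.5892 bits.
b·(H₀ − H) = 170 × (3.0000 − 2.5892) = 69.83 ms.

70 ms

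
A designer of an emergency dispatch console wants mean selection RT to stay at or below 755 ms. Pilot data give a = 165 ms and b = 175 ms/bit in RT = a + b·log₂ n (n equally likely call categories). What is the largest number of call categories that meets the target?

Set 165 + 175·log₂ n ≤ 755 → log₂ n ≤ (755 − 165)/175 = 3.3714.
So n ≤ 2^3.3714 = 10.349; the largest integer n is 10.

10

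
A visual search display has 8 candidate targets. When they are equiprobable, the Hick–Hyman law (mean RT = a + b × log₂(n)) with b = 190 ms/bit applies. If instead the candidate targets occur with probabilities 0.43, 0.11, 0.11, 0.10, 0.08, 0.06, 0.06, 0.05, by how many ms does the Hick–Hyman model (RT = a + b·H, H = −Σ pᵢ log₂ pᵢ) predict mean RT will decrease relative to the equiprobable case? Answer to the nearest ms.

Equiprobable entropy H₀ = log₂ 8 = 3.0000 bits.
Skewed entropy H = −Σ pᵢ log₂ pᵢ = 2.5510 bits.
ΔRT = b·(H₀ − H) = 190 × 0.4490 = 85.31 ms.

85 ms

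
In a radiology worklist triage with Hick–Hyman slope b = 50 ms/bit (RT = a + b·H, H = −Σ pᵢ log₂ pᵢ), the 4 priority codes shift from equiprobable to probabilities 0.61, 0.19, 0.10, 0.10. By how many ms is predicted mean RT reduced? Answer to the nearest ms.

22 ms

The RT saving is b·ΔH. Equiprobable H₀ = log₂(4) = 2.0000 bits; with the given probabilities H = 1.5546 bits.
b·(H₀ − H) = 50 × (2.0000 − 1.5546) = 22.27 ms.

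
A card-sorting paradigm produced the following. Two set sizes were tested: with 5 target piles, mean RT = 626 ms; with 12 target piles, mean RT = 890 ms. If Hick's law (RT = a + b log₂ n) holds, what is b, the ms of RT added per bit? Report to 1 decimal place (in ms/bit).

209.0 ms/bit

Slope: b = (890 − 626) / (log₂ 12 − log₂ 5) = 264/1.2630 = 209.020 ms/bit.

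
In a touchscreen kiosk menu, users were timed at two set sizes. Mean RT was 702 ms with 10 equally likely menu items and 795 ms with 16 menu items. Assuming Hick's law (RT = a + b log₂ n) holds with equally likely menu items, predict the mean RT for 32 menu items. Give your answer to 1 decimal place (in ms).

With log₂ n on the abscissa the relation is linear; from the two conditions:
  b = (795 − 702) / (log₂ 16 − log₂ 10) = 93 / (4 − 3.3219) = 137.154 ms/bit
  a = 702 − 137.154 × 3.3219 = 246.386 ms
Then RT(32) = 246.386 + 137.154 × log₂ 32 = 246.386 + 137.154 × 5 ≈ 932.154 ms.

932.2 ms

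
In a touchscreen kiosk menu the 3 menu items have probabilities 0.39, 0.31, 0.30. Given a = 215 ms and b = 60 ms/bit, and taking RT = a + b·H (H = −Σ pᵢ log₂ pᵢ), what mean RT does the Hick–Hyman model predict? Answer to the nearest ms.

309 ms

Entropy contributions −pᵢ log₂ pᵢ: 0.5298, 0.5238, 0.5211; sum H = 1.5747 bits.
RT = a + bH = 215 + 60·1.5747 = 309.48 ms.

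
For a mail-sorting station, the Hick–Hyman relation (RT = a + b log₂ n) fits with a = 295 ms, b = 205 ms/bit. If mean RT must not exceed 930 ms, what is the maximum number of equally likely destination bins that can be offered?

Set 295 + 205·log₂ n ≤ 930 → log₂ n ≤ (930 − 295)/205 = 3.0976.
So n ≤ 2^3.0976 = 8.560; the largest integer n is 8.

8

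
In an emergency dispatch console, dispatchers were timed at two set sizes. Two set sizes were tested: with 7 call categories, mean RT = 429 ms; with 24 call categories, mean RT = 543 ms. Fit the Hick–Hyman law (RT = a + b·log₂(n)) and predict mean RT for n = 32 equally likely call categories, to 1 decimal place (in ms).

569.6 ms

Fit slope and intercept:
  b = (543 − 429) / (log₂ 24 − log₂ 7) = 114 / (4.5850 − 2.8074) = 64.131 ms/bit
  a = 429 − 64.131 × 2.8074 = 248.961 ms
Then RT(32) = 248.961 + 64.131 × log₂ 32 = 248.961 + 64.131 × 5 ≈ 569.617 ms.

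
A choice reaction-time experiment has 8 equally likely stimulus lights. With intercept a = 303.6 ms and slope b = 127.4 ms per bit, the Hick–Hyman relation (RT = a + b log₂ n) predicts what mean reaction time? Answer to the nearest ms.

686 ms

log₂(8) = 3 bits, so RT = 303.6 + 127.4 × 3 ≈ 685.800 ms.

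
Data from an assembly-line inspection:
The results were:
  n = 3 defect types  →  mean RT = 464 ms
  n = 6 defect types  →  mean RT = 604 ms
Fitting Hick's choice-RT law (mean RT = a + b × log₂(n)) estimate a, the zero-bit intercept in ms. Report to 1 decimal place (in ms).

242.1 ms

b = (RT₂ − RT₁)/(log₂ n₂ − log₂ n₁) = (604 − 464)/(2.5850 − 1.5850) = 140.000 ms/bit.
Intercept: a = 464 − 140.000·log₂(3) = 242.105 ms.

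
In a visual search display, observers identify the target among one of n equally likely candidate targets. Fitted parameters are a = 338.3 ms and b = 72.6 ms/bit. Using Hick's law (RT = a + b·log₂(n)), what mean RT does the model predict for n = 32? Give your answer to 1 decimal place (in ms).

701.3 ms

log₂(32) = 5 bits, so RT = 338.3 + 72.6 × 5 ≈ 701.300 ms.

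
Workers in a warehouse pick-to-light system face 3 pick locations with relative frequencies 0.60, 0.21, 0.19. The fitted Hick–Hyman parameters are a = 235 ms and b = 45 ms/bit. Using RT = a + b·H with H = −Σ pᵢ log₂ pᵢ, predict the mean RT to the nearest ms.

H = 0.60·log₂(1/0.60) + 0.21·log₂(1/0.21) + 0.19·log₂(1/0.19) = 1.3702 bits.
RT = 235 + 45 × 1.3702 = 296.66 ms.

297 ms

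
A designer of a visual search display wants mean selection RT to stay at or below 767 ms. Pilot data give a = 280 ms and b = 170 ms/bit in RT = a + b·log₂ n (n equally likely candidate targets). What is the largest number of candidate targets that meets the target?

7

Information budget: (767 − 280)/170 = 2.8647 bits, so n ≤ 2^2.8647 = 7.284 → at most 7.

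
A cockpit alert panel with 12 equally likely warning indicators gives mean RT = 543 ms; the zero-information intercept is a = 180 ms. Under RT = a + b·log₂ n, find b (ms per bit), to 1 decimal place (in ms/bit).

101.3 ms/bit

12 alternatives carry log₂ 12 = 3.5850 bits; the choice cost is 543 − 180 = 363 ms, so b = 363/3.5850 = 101.256 ms/bit.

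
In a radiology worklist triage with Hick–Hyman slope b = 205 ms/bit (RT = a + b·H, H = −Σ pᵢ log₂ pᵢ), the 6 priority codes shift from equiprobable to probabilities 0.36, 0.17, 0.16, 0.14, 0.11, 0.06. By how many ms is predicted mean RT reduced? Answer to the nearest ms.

42 ms

The RT saving is b·ΔH. Equiprobable H₀ = log₂(6) = 2.5850 bits; with the given probabilities H = 2.3791 bits.
b·(H₀ − H) = 205 × (2.5850 − 2.3791) = 42.19 ms.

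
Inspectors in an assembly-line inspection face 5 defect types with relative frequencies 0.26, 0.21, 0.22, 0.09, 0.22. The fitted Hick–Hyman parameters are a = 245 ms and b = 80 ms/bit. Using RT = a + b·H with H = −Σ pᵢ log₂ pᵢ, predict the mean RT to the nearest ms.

425 ms

Entropy contributions −pᵢ log₂ pᵢ: 0.5053, 0.4728, 0.4806, 0.3127, 0.4806; sum H = 2.2519 bits.
RT = a + bH = 245 + 80·2.2519 = 425.15 ms.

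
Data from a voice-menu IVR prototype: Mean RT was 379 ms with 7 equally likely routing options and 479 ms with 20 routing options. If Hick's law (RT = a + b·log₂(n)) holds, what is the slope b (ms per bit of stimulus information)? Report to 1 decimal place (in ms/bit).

66.0 ms/bit

b = (RT₂ − RT₁)/(log₂ n₂ − log₂ n₁) = (479 − 379)/(4.3219 − 2.8074) = 66.025 ms/bit.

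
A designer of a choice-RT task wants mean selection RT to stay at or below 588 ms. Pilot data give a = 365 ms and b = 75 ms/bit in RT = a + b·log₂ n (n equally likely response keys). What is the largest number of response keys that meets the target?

Set 365 + 75·log₂ n ≤ 588 → log₂ n ≤ (588 − 365)/75 = 2.9733.
So n ≤ 2^2.9733 = 7.853; the largest integer n is 7.

7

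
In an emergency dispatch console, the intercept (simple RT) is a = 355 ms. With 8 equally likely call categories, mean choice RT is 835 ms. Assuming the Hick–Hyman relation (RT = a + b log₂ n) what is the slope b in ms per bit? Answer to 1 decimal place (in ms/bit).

b = (835 − 355) / log₂(8) = 480 / 3 = 160.000 ms/bit.

160.0 ms/bit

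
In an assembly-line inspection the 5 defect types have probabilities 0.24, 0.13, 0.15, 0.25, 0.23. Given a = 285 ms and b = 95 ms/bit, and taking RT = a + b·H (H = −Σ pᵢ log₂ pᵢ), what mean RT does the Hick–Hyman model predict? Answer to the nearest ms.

501 ms

H = 0.24·log₂(1/0.24) + 0.13·log₂(1/0.13) + 0.15·log₂(1/0.15) + 0.25·log₂(1/0.25) + 0.23·log₂(1/0.23) = 2.2750 bits.
RT = 285 + 95 × 2.2750 = 501.12 ms.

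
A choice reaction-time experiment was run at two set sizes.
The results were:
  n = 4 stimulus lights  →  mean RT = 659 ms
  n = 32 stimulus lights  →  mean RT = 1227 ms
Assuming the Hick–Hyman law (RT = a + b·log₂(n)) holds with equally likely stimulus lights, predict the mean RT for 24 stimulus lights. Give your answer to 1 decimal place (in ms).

Fit slope and intercept:
  b = (1227 − 659) / (log₂ 32 − log₂ 4) = 568 / (5 − 2) = 189.333 ms/bit
  a = 659 − 189.333 × 2 = 280.333 ms
Then RT(24) = 280.333 + 189.333 × log₂ 24 = 280.333 + 189.333 × 4.5850 ≈ 1148.420 ms.

1148.4 ms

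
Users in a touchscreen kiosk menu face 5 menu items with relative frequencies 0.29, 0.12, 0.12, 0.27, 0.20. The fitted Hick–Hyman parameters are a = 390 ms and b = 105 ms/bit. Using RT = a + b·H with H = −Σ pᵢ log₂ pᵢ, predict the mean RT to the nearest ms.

Entropy contributions −pᵢ log₂ pᵢ: 0.5179, 0.3671, 0.3671, 0.5100, 0.4644; sum H = 2.2264 bits.
RT = a + bH = 390 + 105·2.2264 = 623.78 ms.

624 ms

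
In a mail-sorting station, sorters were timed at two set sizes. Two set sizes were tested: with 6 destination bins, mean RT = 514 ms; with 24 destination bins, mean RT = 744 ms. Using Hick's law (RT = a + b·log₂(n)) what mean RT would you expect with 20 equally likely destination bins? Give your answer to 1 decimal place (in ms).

RT is linear in log₂ n, so two points fix the line:
  b = (744 − 514) / (log₂ 24 − log₂ 6) = 230 / (4.5850 − 2.5850) = 115.000 ms/bit
  a = 514 − 115.000 × 2.5850 = 216.729 ms
Then RT(20) = 216.729 + 115.000 × log₂ 20 = 216.729 + 115.000 × 4.3219 ≈ 713.751 ms.

713.8 ms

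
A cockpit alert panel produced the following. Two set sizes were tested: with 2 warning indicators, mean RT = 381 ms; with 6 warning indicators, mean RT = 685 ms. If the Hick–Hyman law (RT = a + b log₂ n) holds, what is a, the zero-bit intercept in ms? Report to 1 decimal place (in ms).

189.2 ms

The slope on a log₂ axis is (685 − 381) / (2.5850 − 1) = 191.803 ms/bit.
Intercept: a = 381 − 191.803·log₂(2) = 189.197 ms.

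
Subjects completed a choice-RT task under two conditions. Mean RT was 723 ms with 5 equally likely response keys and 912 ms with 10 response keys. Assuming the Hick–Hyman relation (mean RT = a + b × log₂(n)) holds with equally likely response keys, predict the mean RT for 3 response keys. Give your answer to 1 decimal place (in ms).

583.7 ms

Fit slope and intercept:
  b = (912 − 723) / (log₂ 10 − log₂ 5) = 189 / (3.3219 − 2.3219) = 189.000 ms/bit
  a = 723 − 189.000 × 2.3219 = 284.156 ms
Then RT(3) = 284.156 + 189.000 × log₂ 3 = 284.156 + 189.000 × 1.5850 ≈ 583.714 ms.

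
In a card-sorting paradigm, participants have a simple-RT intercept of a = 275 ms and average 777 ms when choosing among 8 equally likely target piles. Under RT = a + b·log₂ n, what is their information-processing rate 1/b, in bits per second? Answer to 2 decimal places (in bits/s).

Choice component = 777 − 275 = 502 ms over log₂(8) = 3 bits.
b = 502 / 3 = 167.333 ms/bit, so 1/b = 5.976 bits/s.

5.98 bits/s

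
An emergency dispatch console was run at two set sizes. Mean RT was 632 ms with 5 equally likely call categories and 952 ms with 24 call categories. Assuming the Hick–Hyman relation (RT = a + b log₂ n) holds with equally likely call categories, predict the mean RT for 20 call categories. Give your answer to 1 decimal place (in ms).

Solve the two-equation system in a and b:
  b = (952 − 632) / (log₂ 24 − log₂ 5) = 320 / (4.5850 − 2.3219) = 141.403 ms/bit
  a = 632 − 141.403 × 2.3219 = 303.672 ms
Then RT(20) = 303.672 + 141.403 × log₂ 20 = 303.672 + 141.403 × 4.3219 ≈ 914.806 ms.

914.8 ms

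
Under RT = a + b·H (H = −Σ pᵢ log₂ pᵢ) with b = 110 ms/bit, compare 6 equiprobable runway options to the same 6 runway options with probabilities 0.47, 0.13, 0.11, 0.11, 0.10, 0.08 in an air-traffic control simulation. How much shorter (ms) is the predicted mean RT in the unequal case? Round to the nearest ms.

40 ms

Equiprobable entropy H₀ = log₂ 6 = 2.5850 bits.
Skewed entropy H = −Σ pᵢ log₂ pᵢ = 2.2189 bits.
ΔRT = b·(H₀ − H) = 110 × 0.3661 = 40.27 ms.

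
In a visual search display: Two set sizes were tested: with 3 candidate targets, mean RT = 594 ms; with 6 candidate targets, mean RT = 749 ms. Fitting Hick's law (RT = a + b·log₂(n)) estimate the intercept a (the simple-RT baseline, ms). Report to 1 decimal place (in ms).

Slope: b = (749 − 594) / (log₂ 6 − log₂ 3) = 155/1.0000 = 155.000 ms/bit.
a = RT₁ − b·log₂ n₁ = 594 − 155.000 × 1.5850 = 348.331 ms.

348.3 ms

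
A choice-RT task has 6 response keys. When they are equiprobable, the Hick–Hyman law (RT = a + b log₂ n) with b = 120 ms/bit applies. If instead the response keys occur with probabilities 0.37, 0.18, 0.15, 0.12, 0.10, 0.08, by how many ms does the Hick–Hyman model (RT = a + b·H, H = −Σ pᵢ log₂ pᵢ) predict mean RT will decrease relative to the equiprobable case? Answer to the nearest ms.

Equiprobable entropy H₀ = log₂ 6 = 2.5850 bits.
Skewed entropy H = −Σ pᵢ log₂ pᵢ = 2.3774 bits.
ΔRT = b·(H₀ − H) = 120 × 0.2076 = 24.91 ms.

25 ms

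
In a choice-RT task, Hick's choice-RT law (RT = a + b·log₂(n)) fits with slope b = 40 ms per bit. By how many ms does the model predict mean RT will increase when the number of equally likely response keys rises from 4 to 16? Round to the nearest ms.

Only the slope matters, since a is common to both: ΔRT = b·log₂(n₂/n₁).
log₂(16) − log₂(4) = log₂(16/4) = log₂(4) = 2.
ΔRT = 40 × 2.0000 = 80.000 ms.

80 ms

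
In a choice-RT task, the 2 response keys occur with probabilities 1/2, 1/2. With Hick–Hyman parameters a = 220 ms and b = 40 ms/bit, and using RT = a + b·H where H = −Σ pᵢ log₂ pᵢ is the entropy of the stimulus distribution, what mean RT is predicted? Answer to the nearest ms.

260 ms

Each term −pᵢ log₂ pᵢ: 0.5·1 + 0.5·1; summed, H = 1.000 bits.
Mean RT = a + bH = 220 + 40·1.000 = 260.00 ms.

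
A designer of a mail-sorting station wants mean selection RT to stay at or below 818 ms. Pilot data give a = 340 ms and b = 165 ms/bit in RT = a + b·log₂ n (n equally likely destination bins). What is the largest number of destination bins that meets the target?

Set 340 + 165·log₂ n ≤ 818 → log₂ n ≤ (818 − 340)/165 = 2.8970.
So n ≤ 2^2.8970 = 7.449; the largest integer n is 7.

7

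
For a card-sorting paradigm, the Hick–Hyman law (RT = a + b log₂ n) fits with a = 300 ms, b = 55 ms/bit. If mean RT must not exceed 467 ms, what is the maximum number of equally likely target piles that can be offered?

Set 300 + 55·log₂ n ≤ 467 → log₂ n ≤ (467 − 300)/55 = 3.0364.
So n ≤ 2^3.0364 = 8.204; the largest integer n is 8.

8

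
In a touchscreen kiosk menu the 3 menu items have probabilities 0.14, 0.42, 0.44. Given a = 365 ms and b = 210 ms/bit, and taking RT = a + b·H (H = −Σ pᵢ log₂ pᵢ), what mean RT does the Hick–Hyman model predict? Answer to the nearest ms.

668 ms

H = 0.14·log₂(1/0.14) + 0.42·log₂(1/0.42) + 0.44·log₂(1/0.44) = 1.4439 bits.
RT = 365 + 210 × 1.4439 = 668.22 ms.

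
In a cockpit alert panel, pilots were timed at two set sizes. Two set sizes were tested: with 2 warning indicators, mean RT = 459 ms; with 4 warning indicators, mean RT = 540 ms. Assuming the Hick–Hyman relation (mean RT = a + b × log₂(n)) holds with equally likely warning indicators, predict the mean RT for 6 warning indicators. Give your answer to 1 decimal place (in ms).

Solve the two-equation system in a and b:
  b = (540 − 459) / (log₂ 4 − log₂ 2) = 81 / (2 − 1) = 81.000 ms/bit
  a = 459 − 81.000 × 1 = 378.000 ms
Then RT(6) = 378.000 + 81.000 × log₂ 6 = 378.000 + 81.000 × 2.5850 ≈ 587.382 ms.

587.4 ms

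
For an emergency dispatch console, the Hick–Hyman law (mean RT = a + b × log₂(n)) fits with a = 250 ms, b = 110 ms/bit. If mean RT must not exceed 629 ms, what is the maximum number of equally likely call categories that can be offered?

Information budget: (629 − 250)/110 = 3.4455 bits, so n ≤ 2^3.4455 = 10.894 → at most 10.

10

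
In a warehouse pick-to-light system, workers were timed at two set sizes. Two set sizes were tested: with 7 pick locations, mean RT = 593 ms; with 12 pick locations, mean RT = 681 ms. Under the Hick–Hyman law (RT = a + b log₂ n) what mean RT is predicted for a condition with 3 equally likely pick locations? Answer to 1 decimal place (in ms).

454.7 ms

Fit slope and intercept:
  b = (681 − 593) / (log₂ 12 − log₂ 7) = 88 / (3.5850 − 2.8074) = 113.168 ms/bit
  a = 593 − 113.168 × 2.8074 = 275.298 ms
Then RT(3) = 275.298 + 113.168 × log₂ 3 = 275.298 + 113.168 × 1.5850 ≈ 454.665 ms.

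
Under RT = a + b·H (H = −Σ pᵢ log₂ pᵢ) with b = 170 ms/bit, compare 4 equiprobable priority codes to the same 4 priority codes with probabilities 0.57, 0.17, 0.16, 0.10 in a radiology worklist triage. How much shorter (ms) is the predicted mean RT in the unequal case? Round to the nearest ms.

Equiprobable entropy H₀ = log₂ 4 = 2.0000 bits.
Skewed entropy H = −Σ pᵢ log₂ pᵢ = 1.6520 bits.
ΔRT = b·(H₀ − H) = 170 × 0.3480 = 59.15 ms.

59 ms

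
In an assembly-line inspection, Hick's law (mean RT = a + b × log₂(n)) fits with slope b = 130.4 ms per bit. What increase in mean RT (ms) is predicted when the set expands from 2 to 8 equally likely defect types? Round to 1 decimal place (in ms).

The intercept a cancels: ΔRT = b·(log₂ n₂ − log₂ n₁) = b·log₂(n₂/n₁).
log₂(8) − log₂(2) = log₂(8/2) = log₂(4) = 2.
ΔRT = 130.4 × 2.0000 = 260.800 ms.

260.8 ms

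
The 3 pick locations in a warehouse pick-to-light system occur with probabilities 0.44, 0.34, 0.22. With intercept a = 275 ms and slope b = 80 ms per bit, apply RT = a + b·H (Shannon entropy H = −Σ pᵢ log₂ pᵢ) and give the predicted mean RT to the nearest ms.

Entropy contributions −pᵢ log₂ pᵢ: 0.5211, 0.5292, 0.4806; sum H = 1.5309 bits.
RT = a + bH = 275 + 80·1.5309 = 397.47 ms.

397 ms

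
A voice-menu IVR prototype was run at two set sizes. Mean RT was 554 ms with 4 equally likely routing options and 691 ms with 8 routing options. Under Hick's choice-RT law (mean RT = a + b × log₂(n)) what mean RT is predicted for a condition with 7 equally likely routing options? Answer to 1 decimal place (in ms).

664.6 ms

With log₂ n on the abscissa the relation is linear; from the two conditions:
  b = (691 − 554) / (log₂ 8 − log₂ 4) = 137 / (3 − 2) = 137.000 ms/bit
  a = 554 − 137.000 × 2 = 280.000 ms
Then RT(7) = 280.000 + 137.000 × log₂ 7 = 280.000 + 137.000 × 2.8074 ≈ 664.608 ms.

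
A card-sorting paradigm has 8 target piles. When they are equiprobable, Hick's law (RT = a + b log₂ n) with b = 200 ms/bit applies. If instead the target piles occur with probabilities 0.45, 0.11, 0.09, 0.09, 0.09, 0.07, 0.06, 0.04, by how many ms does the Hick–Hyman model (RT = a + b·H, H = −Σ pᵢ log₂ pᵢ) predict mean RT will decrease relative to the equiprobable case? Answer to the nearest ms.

99 ms

The RT saving is b·ΔH. Equiprobable H₀ = log₂(8) = 3.0000 bits; with the given probabilities H = 2.5045 bits.
b·(H₀ − H) = 200 × (3.0000 − 2.5045) = 99.10 ms.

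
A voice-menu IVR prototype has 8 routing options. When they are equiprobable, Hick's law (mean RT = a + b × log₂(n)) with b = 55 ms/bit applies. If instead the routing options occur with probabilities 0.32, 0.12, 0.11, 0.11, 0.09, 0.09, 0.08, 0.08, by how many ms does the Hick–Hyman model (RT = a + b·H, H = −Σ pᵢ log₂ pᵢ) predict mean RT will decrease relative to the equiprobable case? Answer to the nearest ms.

Equiprobable entropy H₀ = log₂ 8 = 3.0000 bits.
Skewed entropy H = −Σ pᵢ log₂ pᵢ = 2.8020 bits.
ΔRT = b·(H₀ − H) = 55 × 0.1980 = 10.89 ms.

11 ms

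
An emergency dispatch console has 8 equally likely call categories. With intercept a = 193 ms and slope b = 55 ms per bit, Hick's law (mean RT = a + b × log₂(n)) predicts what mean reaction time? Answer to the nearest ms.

358 ms

log₂(8) = 3 bits, so RT = 193 + 55 × 3 ≈ 358.000 ms.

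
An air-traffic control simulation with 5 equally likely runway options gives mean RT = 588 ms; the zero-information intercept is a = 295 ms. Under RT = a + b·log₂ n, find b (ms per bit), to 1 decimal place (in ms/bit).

126.2 ms/bit

log₂(5) = 2.3219 bits.
b = (RT − a)/log₂ n = (588 − 295) / 2.3219 = 126.188 ms/bit.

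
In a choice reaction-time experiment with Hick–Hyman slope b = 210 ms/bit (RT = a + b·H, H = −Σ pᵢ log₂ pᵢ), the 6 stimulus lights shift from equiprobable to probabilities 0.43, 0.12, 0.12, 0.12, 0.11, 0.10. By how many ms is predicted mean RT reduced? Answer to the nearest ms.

The RT saving is b·ΔH. Equiprobable H₀ = log₂(6) = 2.5850 bits; with the given probabilities H = 2.3072 bits.
b·(H₀ − H) = 210 × (2.5850 − 2.3072) = 58.32 ms.

58 ms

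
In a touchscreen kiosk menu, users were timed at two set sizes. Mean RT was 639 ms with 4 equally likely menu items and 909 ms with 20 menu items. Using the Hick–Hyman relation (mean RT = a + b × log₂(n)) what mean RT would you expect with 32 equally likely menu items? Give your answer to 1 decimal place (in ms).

Fit slope and intercept:
  b = (909 − 639) / (log₂ 20 − log₂ 4) = 270 / (4.3219 − 2) = 116.283 ms/bit
  a = 639 − 116.283 × 2 = 406.435 ms
Then RT(32) = 406.435 + 116.283 × log₂ 32 = 406.435 + 116.283 × 5 ≈ 987.848 ms.

987.8 ms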